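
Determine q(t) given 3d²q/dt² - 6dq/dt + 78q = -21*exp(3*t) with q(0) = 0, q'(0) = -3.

Divide through by 3: q'' - 2q' + 26q = -7*exp(3*t).
Characteristic equation r² - 2r + 26 = 0 has discriminant (-2)² - 4·(26) = -100 < 0, so r = 1 ± 5i.
Hence q_h = C1*cos(5*t)*exp(t) + C2*exp(t)*sin(5*t).
Try q_p = A*exp(3*t). Substituting into the equation and dividing by exp(3*t) gives A = -7/29, so q_p = -7*exp(3*t)/29.
General solution: q = -7*exp(3*t)/29 + C1*cos(5*t)*exp(t) + C2*exp(t)*sin(5*t).
Apply the initial conditions: q(0) = -7/29 + C1 = 0 and q'(0) = -21/29 + C1 + 5*C2 = -3. Solving gives C1 = 7/29, C2 = -73/145.

q = -7*exp(3*t)/29 - 73*exp(t)*sin(5*t)/145 + 7*cos(5*t)*exp(t)/29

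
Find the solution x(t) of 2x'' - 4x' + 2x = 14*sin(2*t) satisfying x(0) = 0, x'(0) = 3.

Divide through by 2: x'' - 2x' + x = 7*sin(2*t).
Characteristic equation r² - 2r + 1 = 0 has discriminant (-2)² - 4·(1) = 0, so r = 1 is a repeated root.
Hence x_h = (C1 + C2*t)*exp(t).
Try x_p = A*cos(2*t) + B*sin(2*t). Substituting and equating the coefficients of cos(2t) and sin(2t) gives A = 28/25, B = -21/25, so x_p = -21*sin(2*t)/25 + 28*cos(2*t)/25.
General solution: x = -21*sin(2*t)/25 + 28*cos(2*t)/25 + C1*exp(t) + C2*t*exp(t).
Apply the initial conditions: x(0) = 28/25 + C1 = 0 and x'(0) = -42/25 + C1 + C2 = 3. Solving gives C1 = -28/25, C2 = 29/5.

x = -28*exp(t)/25 - 21*sin(2*t)/25 + 28*cos(2*t)/25 + 29*t*exp(t)/5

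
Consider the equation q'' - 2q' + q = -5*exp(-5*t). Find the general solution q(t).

q = -5*exp(-5*t)/36 + C1*exp(t) + C2*t*exp(t)

Characteristic equation r² - 2r + 1 = 0 has discriminant (-2)² - 4·(1) = 0, so r = 1 is a repeated root.
Hence q_h = (C1 + C2*t)*exp(t).
Try q_p = A*exp(-5*t). Substituting into the equation and dividing by exp(-5*t) gives A = -5/36, so q_p = -5*exp(-5*t)/36.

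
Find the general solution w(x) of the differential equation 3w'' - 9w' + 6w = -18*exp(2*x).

w = C1*exp(x) + C2*exp(2*x) - 6*x*exp(2*x)

Divide through by 3: w'' - 3w' + 2w = -6*exp(2*x).
Characteristic equation r² - 3r + 2 = 0 factors as (r - 1)(r - 2) = 0, so r = 1, 2.
Hence w_h = C1*exp(x) + C2*exp(2*x).
Since exp(2*x) solves the homogeneous equation (r = 2 is a root of multiplicity 1), multiply the trial by x. Try w_p = A*x*exp(2*x). Substituting into the equation and dividing by exp(2*x) gives A = -6, so w_p = -6*x*exp(2*x).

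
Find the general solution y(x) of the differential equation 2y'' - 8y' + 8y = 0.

y = C1*exp(2*x) + C2*x*exp(2*x)

Divide through by 2: y'' - 4y' + 4y = 0.
Characteristic equation r² - 4r + 4 = 0 has discriminant (-4)² - 4·(4) = 0, so r = 2 is a repeated root.
Hence y_h = (C1 + C2*x)*exp(2*x).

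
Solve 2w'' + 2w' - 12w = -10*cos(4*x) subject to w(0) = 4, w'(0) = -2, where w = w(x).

w = -sin(4*x)/25 + 11*cos(4*x)/50 + 19*exp(2*x)/10 + 47*exp(-3*x)/25

Divide through by 2: w'' + w' - 6w = -5*cos(4*x).
Characteristic equation r² + r - 6 = 0 factors as (r + 3)(r - 2) = 0, so r = -3, 2.
Hence w_h = C1*exp(-3*x) + C2*exp(2*x).
Try w_p = A*cos(4*x) + B*sin(4*x). Substituting and equating the coefficients of cos(4x) and sin(4x) gives A = 11/50, B = -1/25, so w_p = -sin(4*x)/25 + 11*cos(4*x)/50.
General solution: w = -sin(4*x)/25 + 11*cos(4*x)/50 + C1*exp(-3*x) + C2*exp(2*x).
Apply the initial conditions: w(0) = 11/50 + C1 + C2 = 4 and w'(0) = -4/25 - 3*C1 + 2*C2 = -2. Solving gives C1 = 47/25, C2 = 19/10.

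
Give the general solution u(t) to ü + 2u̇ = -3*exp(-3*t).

Characteristic equation r² + 2r = 0 factors as (r + 2)r = 0, so r = -2, 0.
Hence u_h = C1*exp(-2*t) + C2.
Try u_p = A*exp(-3*t). Substituting into the equation and dividing by exp(-3*t) gives A = -1, so u_p = -exp(-3*t).

u = C2 - exp(-3*t) + C1*exp(-2*t)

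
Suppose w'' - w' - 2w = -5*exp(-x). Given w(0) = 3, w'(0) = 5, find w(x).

Characteristic equation r² - r - 2 = 0 factors as (r + 1)(r - 2) = 0, so r = -1, 2.
Hence w_h = C1*exp(-x) + C2*exp(2*x).
Since exp(-x) solves the homogeneous equation (r = -1 is a root of multiplicity 1), multiply the trial by x. Try w_p = A*x*exp(-x). Substituting into the equation and dividing by exp(-x) gives A = 5/3, so w_p = 5*x*exp(-x)/3.
General solution: w = C1*exp(-x) + C2*exp(2*x) + 5*x*exp(-x)/3.
Apply the initial conditions: w(0) = C1 + C2 = 3 and w'(0) = 5/3 - C1 + 2*C2 = 5. Solving gives C1 = 8/9, C2 = 19/9.

w = 8*exp(-x)/9 + 19*exp(2*x)/9 + 5*x*exp(-x)/3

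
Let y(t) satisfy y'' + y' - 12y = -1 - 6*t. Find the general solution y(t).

Characteristic equation r² + r - 12 = 0 factors as (r + 4)(r - 3) = 0, so r = -4, 3.
Hence y_h = C1*exp(-4*t) + C2*exp(3*t).
For the particular solution try y_p = A0 + A1*t. Substituting and matching coefficients of each power of t gives A0 = 1/8, A1 = 1/2, so y_p = 1/8 + t/2.

y = 1/8 + t/2 + C1*exp(-4*t) + C2*exp(3*t)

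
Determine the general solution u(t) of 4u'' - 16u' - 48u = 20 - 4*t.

u = -4/9 + t/12 + C1*exp(6*t) + C2*exp(-2*t)

Divide through by 4: u'' - 4u' - 12u = 5 - t.
Characteristic equation r² - 4r - 12 = 0 factors as (r - 6)(r + 2) = 0, so r = 6, -2.
Hence u_h = C1*exp(6*t) + C2*exp(-2*t).
For the particular solution try u_p = A0 + A1*t. Substituting and matching coefficients of each power of t gives A0 = -4/9, A1 = 1/12, so u_p = -4/9 + t/12.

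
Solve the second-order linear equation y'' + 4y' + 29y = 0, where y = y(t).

Characteristic equation r² + 4r + 29 = 0 has discriminant (4)² - 4·(29) = -100 < 0, so r = -2 ± 5i.
Hence y_h = C1*cos(5*t)*exp(-2*t) + C2*exp(-2*t)*sin(5*t).

y = C1*cos(5*t)*exp(-2*t) + C2*exp(-2*t)*sin(5*t)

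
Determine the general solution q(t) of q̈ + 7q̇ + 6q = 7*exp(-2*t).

Characteristic equation r² + 7r + 6 = 0 factors as (r + 1)(r + 6) = 0, so r = -1, -6.
Hence q_h = C1*exp(-t) + C2*exp(-6*t).
Try q_p = A*exp(-2*t). Substituting into the equation and dividing by exp(-2*t) gives A = -7/4, so q_p = -7*exp(-2*t)/4.

q = -7*exp(-2*t)/4 + C1*exp(-t) + C2*exp(-6*t)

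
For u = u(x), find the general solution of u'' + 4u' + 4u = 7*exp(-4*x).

Characteristic equation r² + 4r + 4 = 0 has discriminant (4)² - 4·(4) = 0, so r = -2 is a repeated root.
Hence u_h = (C1 + C2*x)*exp(-2*x).
Try u_p = A*exp(-4*x). Substituting into the equation and dividing by exp(-4*x) gives A = 7/4, so u_p = 7*exp(-4*x)/4.

u = 7*exp(-4*x)/4 + C1*exp(-2*x) + C2*x*exp(-2*x)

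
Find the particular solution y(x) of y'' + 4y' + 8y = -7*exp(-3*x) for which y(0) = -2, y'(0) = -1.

Characteristic equation r² + 4r + 8 = 0 has discriminant (4)² - 4·(8) = -16 < 0, so r = -2 ± 2i.
Hence y_h = C1*cos(2*x)*exp(-2*x) + C2*exp(-2*x)*sin(2*x).
Try y_p = A*exp(-3*x). Substituting into the equation and dividing by exp(-3*x) gives A = -7/5, so y_p = -7*exp(-3*x)/5.
General solution: y = -7*exp(-3*x)/5 + C1*cos(2*x)*exp(-2*x) + C2*exp(-2*x)*sin(2*x).
Apply the initial conditions: y(0) = -7/5 + C1 = -2 and y'(0) = 21/5 - 2*C1 + 2*C2 = -1. Solving gives C1 = -3/5, C2 = -16/5.

y = -7*exp(-3*x)/5 - 16*exp(-2*x)*sin(2*x)/5 - 3*cos(2*x)*exp(-2*x)/5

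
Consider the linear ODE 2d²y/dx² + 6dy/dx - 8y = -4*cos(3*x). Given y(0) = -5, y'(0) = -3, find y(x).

y = -116*exp(x)/25 - 58*exp(-4*x)/125 - 9*sin(3*x)/125 + 13*cos(3*x)/125

Divide through by 2: y'' + 3y' - 4y = -2*cos(3*x).
Characteristic equation r² + 3r - 4 = 0 factors as (r + 4)(r - 1) = 0, so r = -4, 1.
Hence y_h = C1*exp(-4*x) + C2*exp(x).
Try y_p = A*cos(3*x) + B*sin(3*x). Substituting and equating the coefficients of cos(3x) and sin(3x) gives A = 13/125, B = -9/125, so y_p = -9*sin(3*x)/125 + 13*cos(3*x)/125.
General solution: y = -9*sin(3*x)/125 + 13*cos(3*x)/125 + C1*exp(-4*x) + C2*exp(x).
Apply the initial conditions: y(0) = 13/125 + C1 + C2 = -5 and y'(0) = -27/125 + C2 - 4*C1 = -3. Solving gives C1 = -58/125, C2 = -116/25.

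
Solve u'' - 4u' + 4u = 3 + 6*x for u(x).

u = 9/4 + 3*x/2 + C1*exp(2*x) + C2*x*exp(2*x)

Characteristic equation r² - 4r + 4 = 0 has discriminant (-4)² - 4·(4) = 0, so r = 2 is a repeated root.
Hence u_h = (C1 + C2*x)*exp(2*x).
For the particular solution try u_p = A0 + A1*x. Substituting and matching coefficients of each power of x gives A0 = 9/4, A1 = 3/2, so u_p = 9/4 + 3*x/2.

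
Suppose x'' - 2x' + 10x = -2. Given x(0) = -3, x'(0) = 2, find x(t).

x = -1/5 - 14*cos(3*t)*exp(t)/5 + 8*exp(t)*sin(3*t)/5

Characteristic equation r² - 2r + 10 = 0 has discriminant (-2)² - 4·(10) = -36 < 0, so r = 1 ± 3i.
Hence x_h = C1*cos(3*t)*exp(t) + C2*exp(t)*sin(3*t).
For the particular solution try x_p = A0. Substituting and matching coefficients of each power of t gives A0 = -1/5, so x_p = -1/5.
General solution: x = -1/5 + C1*cos(3*t)*exp(t) + C2*exp(t)*sin(3*t).
Apply the initial conditions: x(0) = -1/5 + C1 = -3 and x'(0) = C1 + 3*C2 = 2. Solving gives C1 = -14/5, C2 = 8/5.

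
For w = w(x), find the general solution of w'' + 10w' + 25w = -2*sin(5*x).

w = cos(5*x)/25 + C1*exp(-5*x) + C2*x*exp(-5*x)

Characteristic equation r² + 10r + 25 = 0 has discriminant (10)² - 4·(25) = 0, so r = -5 is a repeated root.
Hence w_h = (C1 + C2*x)*exp(-5*x).
Try w_p = A*cos(5*x) + B*sin(5*x). Substituting and equating the coefficients of cos(5x) and sin(5x) gives A = 1/25, B = 0, so w_p = cos(5*x)/25.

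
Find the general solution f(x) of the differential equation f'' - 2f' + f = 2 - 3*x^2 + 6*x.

f = -4 - 6*x - 3*x**2 + C1*exp(x) + C2*x*exp(x)

Characteristic equation r² - 2r + 1 = 0 has discriminant (-2)² - 4·(1) = 0, so r = 1 is a repeated root.
Hence f_h = (C1 + C2*x)*exp(x).
For the particular solution try f_p = A0 + A1*x + A2*x^2. Substituting and matching coefficients of each power of x gives A0 = -4, A1 = -6, A2 = -3, so f_p = -4 - 6*x - 3*x^2.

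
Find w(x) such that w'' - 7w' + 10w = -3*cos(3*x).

Characteristic equation r² - 7r + 10 = 0 factors as (r - 2)(r - 5) = 0, so r = 2, 5.
Hence w_h = C1*exp(2*x) + C2*exp(5*x).
Try w_p = A*cos(3*x) + B*sin(3*x). Substituting and equating the coefficients of cos(3x) and sin(3x) gives A = -3/442, B = 63/442, so w_p = -3*cos(3*x)/442 + 63*sin(3*x)/442.

w = -3*cos(3*x)/442 + 63*sin(3*x)/442 + C1*exp(2*x) + C2*exp(5*x)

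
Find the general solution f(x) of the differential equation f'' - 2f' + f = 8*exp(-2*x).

f = 8*exp(-2*x)/9 + C1*exp(x) + C2*x*exp(x)

Characteristic equation r² - 2r + 1 = 0 has discriminant (-2)² - 4·(1) = 0, so r = 1 is a repeated root.
Hence f_h = (C1 + C2*x)*exp(x).
Try f_p = A*exp(-2*x). Substituting into the equation and dividing by exp(-2*x) gives A = 8/9, so f_p = 8*exp(-2*x)/9.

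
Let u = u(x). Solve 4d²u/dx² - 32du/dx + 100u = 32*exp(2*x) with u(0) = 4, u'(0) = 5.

u = 8*exp(2*x)/13 - 127*exp(4*x)*sin(3*x)/39 + 44*cos(3*x)*exp(4*x)/13

Divide through by 4: u'' - 8u' + 25u = 8*exp(2*x).
Characteristic equation r² - 8r + 25 = 0 has discriminant (-8)² - 4·(25) = -36 < 0, so r = 4 ± 3i.
Hence u_h = C1*cos(3*x)*exp(4*x) + C2*exp(4*x)*sin(3*x).
Try u_p = A*exp(2*x). Substituting into the equation and dividing by exp(2*x) gives A = 8/13, so u_p = 8*exp(2*x)/13.
General solution: u = 8*exp(2*x)/13 + C1*cos(3*x)*exp(4*x) + C2*exp(4*x)*sin(3*x).
Apply the initial conditions: u(0) = 8/13 + C1 = 4 and u'(0) = 16/13 + 3*C2 + 4*C1 = 5. Solving gives C1 = 44/13, C2 = -127/39.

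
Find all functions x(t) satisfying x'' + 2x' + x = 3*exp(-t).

x = C1*exp(-t) + 3*t**2*exp(-t)/2 + C2*t*exp(-t)

Characteristic equation r² + 2r + 1 = 0 has discriminant (2)² - 4·(1) = 0, so r = -1 is a repeated root.
Hence x_h = (C1 + C2*t)*exp(-t).
Since exp(-t) solves the homogeneous equation (r = -1 is a root of multiplicity 2), multiply the trial by t^2. Try x_p = A*t^2*exp(-t). Substituting into the equation and dividing by exp(-t) gives A = 3/2, so x_p = 3*t^2*exp(-t)/2.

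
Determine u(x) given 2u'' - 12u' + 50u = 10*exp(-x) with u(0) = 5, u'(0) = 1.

Divide through by 2: u'' - 6u' + 25u = 5*exp(-x).
Characteristic equation r² - 6r + 25 = 0 has discriminant (-6)² - 4·(25) = -64 < 0, so r = 3 ± 4i.
Hence u_h = C1*cos(4*x)*exp(3*x) + C2*exp(3*x)*sin(4*x).
Try u_p = A*exp(-x). Substituting into the equation and dividing by exp(-x) gives A = 5/32, so u_p = 5*exp(-x)/32.
General solution: u = 5*exp(-x)/32 + C1*cos(4*x)*exp(3*x) + C2*exp(3*x)*sin(4*x).
Apply the initial conditions: u(0) = 5/32 + C1 = 5 and u'(0) = -5/32 + 3*C1 + 4*C2 = 1. Solving gives C1 = 155/32, C2 = -107/32.

u = 5*exp(-x)/32 - 107*exp(3*x)*sin(4*x)/32 + 155*cos(4*x)*exp(3*x)/32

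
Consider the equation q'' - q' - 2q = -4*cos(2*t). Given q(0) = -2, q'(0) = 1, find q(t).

Characteristic equation r² - r - 2 = 0 factors as (r - 2)(r + 1) = 0, so r = 2, -1.
Hence q_h = C1*exp(2*t) + C2*exp(-t).
Try q_p = A*cos(2*t) + B*sin(2*t). Substituting and equating the coefficients of cos(2t) and sin(2t) gives A = 3/5, B = 1/5, so q_p = sin(2*t)/5 + 3*cos(2*t)/5.
General solution: q = sin(2*t)/5 + 3*cos(2*t)/5 + C1*exp(2*t) + C2*exp(-t).
Apply the initial conditions: q(0) = 3/5 + C1 + C2 = -2 and q'(0) = 2/5 - C2 + 2*C1 = 1. Solving gives C1 = -2/3, C2 = -29/15.

q = -29*exp(-t)/15 - 2*exp(2*t)/3 + sin(2*t)/5 + 3*cos(2*t)/5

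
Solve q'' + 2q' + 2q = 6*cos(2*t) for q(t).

q = -3*cos(2*t)/5 + 6*sin(2*t)/5 + C1*cos(t)*exp(-t) + C2*exp(-t)*sin(t)

Characteristic equation r² + 2r + 2 = 0 has discriminant (2)² - 4·(2) = -4 < 0, so r = -1 ± i.
Hence q_h = C1*cos(t)*exp(-t) + C2*exp(-t)*sin(t).
Try q_p = A*cos(2*t) + B*sin(2*t). Substituting and equating the coefficients of cos(2t) and sin(2t) gives A = -3/5, B = 6/5, so q_p = -3*cos(2*t)/5 + 6*sin(2*t)/5.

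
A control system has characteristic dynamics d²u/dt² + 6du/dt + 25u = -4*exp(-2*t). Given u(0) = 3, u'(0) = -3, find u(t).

Characteristic equation r² + 6r + 25 = 0 has discriminant (6)² - 4·(25) = -64 < 0, so r = -3 ± 4i.
Hence u_h = C1*cos(4*t)*exp(-3*t) + C2*exp(-3*t)*sin(4*t).
Try u_p = A*exp(-2*t). Substituting into the equation and dividing by exp(-2*t) gives A = -4/17, so u_p = -4*exp(-2*t)/17.
General solution: u = -4*exp(-2*t)/17 + C1*cos(4*t)*exp(-3*t) + C2*exp(-3*t)*sin(4*t).
Apply the initial conditions: u(0) = -4/17 + C1 = 3 and u'(0) = 8/17 - 3*C1 + 4*C2 = -3. Solving gives C1 = 55/17, C2 = 53/34.

u = -4*exp(-2*t)/17 + 53*exp(-3*t)*sin(4*t)/34 + 55*cos(4*t)*exp(-3*t)/17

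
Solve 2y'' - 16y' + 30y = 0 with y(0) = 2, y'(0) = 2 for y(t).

y = -2*exp(5*t) + 4*exp(3*t)

Divide through by 2: y'' - 8y' + 15y = 0.
Characteristic equation r² - 8r + 15 = 0 factors as (r - 3)(r - 5) = 0, so r = 3, 5.
Hence y_h = C1*exp(3*t) + C2*exp(5*t).
Apply the initial conditions: y(0) = C1 + C2 = 2 and y'(0) = 3*C1 + 5*C2 = 2. Solving gives C1 = 4, C2 = -2.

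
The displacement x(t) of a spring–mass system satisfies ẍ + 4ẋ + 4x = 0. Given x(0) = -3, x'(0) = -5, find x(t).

Characteristic equation r² + 4r + 4 = 0 has discriminant (4)² - 4·(4) = 0, so r = -2 is a repeated root.
Hence x_h = (C1 + C2*t)*exp(-2*t).
Apply the initial conditions: x(0) = C1 = -3 and x'(0) = C2 - 2*C1 = -5. Solving gives C1 = -3, C2 = -11.

x = -3*exp(-2*t) - 11*t*exp(-2*t)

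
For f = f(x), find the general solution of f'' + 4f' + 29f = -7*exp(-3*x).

Characteristic equation r² + 4r + 29 = 0 has discriminant (4)² - 4·(29) = -100 < 0, so r = -2 ± 5i.
Hence f_h = C1*cos(5*x)*exp(-2*x) + C2*exp(-2*x)*sin(5*x).
Try f_p = A*exp(-3*x). Substituting into the equation and dividing by exp(-3*x) gives A = -7/26, so f_p = -7*exp(-3*x)/26.

f = -7*exp(-3*x)/26 + C1*cos(5*x)*exp(-2*x) + C2*exp(-2*x)*sin(5*x)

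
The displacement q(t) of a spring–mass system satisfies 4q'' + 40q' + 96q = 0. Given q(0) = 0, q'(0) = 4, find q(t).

Divide through by 4: q'' + 10q' + 24q = 0.
Characteristic equation r² + 10r + 24 = 0 factors as (r + 4)(r + 6) = 0, so r = -4, -6.
Hence q_h = C1*exp(-4*t) + C2*exp(-6*t).
Apply the initial conditions: q(0) = C1 + C2 = 0 and q'(0) = -6*C2 - 4*C1 = 4. Solving gives C1 = 2, C2 = -2.

q = -2*exp(-6*t) + 2*exp(-4*t)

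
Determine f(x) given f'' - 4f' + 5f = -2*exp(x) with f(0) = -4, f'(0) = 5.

f = -exp(x) - 3*cos(x)*exp(2*x) + 12*exp(2*x)*sin(x)

Characteristic equation r² - 4r + 5 = 0 has discriminant (-4)² - 4·(5) = -4 < 0, so r = 2 ± i.
Hence f_h = C1*cos(x)*exp(2*x) + C2*exp(2*x)*sin(x).
Try f_p = A*exp(x). Substituting into the equation and dividing by exp(x) gives A = -1, so f_p = -exp(x).
General solution: f = -exp(x) + C1*cos(x)*exp(2*x) + C2*exp(2*x)*sin(x).
Apply the initial conditions: f(0) = -1 + C1 = -4 and f'(0) = -1 + C2 + 2*C1 = 5. Solving gives C1 = -3, C2 = 12.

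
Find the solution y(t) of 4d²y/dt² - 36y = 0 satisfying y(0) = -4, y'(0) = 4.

y = -8*exp(-3*t)/3 - 4*exp(3*t)/3

Divide through by 4: y'' - 9y = 0.
Characteristic equation r² - 9 = 0 factors as (r - 3)(r + 3) = 0, so r = 3, -3.
Hence y_h = C1*exp(3*t) + C2*exp(-3*t).
Apply the initial conditions: y(0) = C1 + C2 = -4 and y'(0) = -3*C2 + 3*C1 = 4. Solving gives C1 = -4/3, C2 = -8/3.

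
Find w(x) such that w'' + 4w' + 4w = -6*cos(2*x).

Characteristic equation r² + 4r + 4 = 0 has discriminant (4)² - 4·(4) = 0, so r = -2 is a repeated root.
Hence w_h = (C1 + C2*x)*exp(-2*x).
Try w_p = A*cos(2*x) + B*sin(2*x). Substituting and equating the coefficients of cos(2x) and sin(2x) gives A = 0, B = -3/4, so w_p = -3*sin(2*x)/4.

w = -3*sin(2*x)/4 + C1*exp(-2*x) + C2*x*exp(-2*x)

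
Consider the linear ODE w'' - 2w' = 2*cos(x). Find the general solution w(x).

Characteristic equation r² - 2r = 0 factors as (r - 2)r = 0, so r = 2, 0.
Hence w_h = C1*exp(2*x) + C2.
Try w_p = A*cos(x) + B*sin(x). Substituting and equating the coefficients of cos(x) and sin(x) gives A = -2/5, B = -4/5, so w_p = -4*sin(x)/5 - 2*cos(x)/5.

w = C2 - 4*sin(x)/5 - 2*cos(x)/5 + C1*exp(2*x)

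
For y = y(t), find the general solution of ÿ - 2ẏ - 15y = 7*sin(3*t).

Characteristic equation r² - 2r - 15 = 0 factors as (r + 3)(r - 5) = 0, so r = -3, 5.
Hence y_h = C1*exp(-3*t) + C2*exp(5*t).
Try y_p = A*cos(3*t) + B*sin(3*t). Substituting and equating the coefficients of cos(3t) and sin(3t) gives A = 7/102, B = -14/51, so y_p = -14*sin(3*t)/51 + 7*cos(3*t)/102.

y = -14*sin(3*t)/51 + 7*cos(3*t)/102 + C1*exp(-3*t) + C2*exp(5*t)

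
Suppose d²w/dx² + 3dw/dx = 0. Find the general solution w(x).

Characteristic equation r² + 3r = 0 factors as (r + 3)r = 0, so r = -3, 0.
Hence w_h = C1*exp(-3*x) + C2.

w = C2 + C1*exp(-3*x)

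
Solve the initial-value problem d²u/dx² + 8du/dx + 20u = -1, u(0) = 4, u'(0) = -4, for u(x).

u = -1/20 + 61*exp(-4*x)*sin(2*x)/10 + 81*cos(2*x)*exp(-4*x)/20

Characteristic equation r² + 8r + 20 = 0 has discriminant (8)² - 4·(20) = -16 < 0, so r = -4 ± 2i.
Hence u_h = C1*cos(2*x)*exp(-4*x) + C2*exp(-4*x)*sin(2*x).
For the particular solution try u_p = A0. Substituting and matching coefficients of each power of x gives A0 = -1/20, so u_p = -1/20.
General solution: u = -1/20 + C1*cos(2*x)*exp(-4*x) + C2*exp(-4*x)*sin(2*x).
Apply the initial conditions: u(0) = -1/20 + C1 = 4 and u'(0) = -4*C1 + 2*C2 = -4. Solving gives C1 = 81/20, C2 = 61/10.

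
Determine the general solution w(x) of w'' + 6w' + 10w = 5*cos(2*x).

w = sin(2*x)/3 + cos(2*x)/6 + C1*cos(x)*exp(-3*x) + C2*exp(-3*x)*sin(x)

Characteristic equation r² + 6r + 10 = 0 has discriminant (6)² - 4·(10) = -4 < 0, so r = -3 ± i.
Hence w_h = C1*cos(x)*exp(-3*x) + C2*exp(-3*x)*sin(x).
Try w_p = A*cos(2*x) + B*sin(2*x). Substituting and equating the coefficients of cos(2x) and sin(2x) gives A = 1/6, B = 1/3, so w_p = sin(2*x)/3 + cos(2*x)/6.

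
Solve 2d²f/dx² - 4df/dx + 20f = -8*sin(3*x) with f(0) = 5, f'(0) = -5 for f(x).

f = -24*cos(3*x)/37 - 4*sin(3*x)/37 - 382*exp(x)*sin(3*x)/111 + 209*cos(3*x)*exp(x)/37

Divide through by 2: f'' - 2f' + 10f = -4*sin(3*x).
Characteristic equation r² - 2r + 10 = 0 has discriminant (-2)² - 4·(10) = -36 < 0, so r = 1 ± 3i.
Hence f_h = C1*cos(3*x)*exp(x) + C2*exp(x)*sin(3*x).
Try f_p = A*cos(3*x) + B*sin(3*x). Substituting and equating the coefficients of cos(3x) and sin(3x) gives A = -24/37, B = -4/37, so f_p = -24*cos(3*x)/37 - 4*sin(3*x)/37.
General solution: f = -24*cos(3*x)/37 - 4*sin(3*x)/37 + C1*cos(3*x)*exp(x) + C2*exp(x)*sin(3*x).
Apply the initial conditions: f(0) = -24/37 + C1 = 5 and f'(0) = -12/37 + C1 + 3*C2 = -5. Solving gives C1 = 209/37, C2 = -382/111.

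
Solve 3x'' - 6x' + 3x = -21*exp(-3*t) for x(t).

Divide through by 3: x'' - 2x' + x = -7*exp(-3*t).
Characteristic equation r² - 2r + 1 = 0 has discriminant (-2)² - 4·(1) = 0, so r = 1 is a repeated root.
Hence x_h = (C1 + C2*t)*exp(t).
Try x_p = A*exp(-3*t). Substituting into the equation and dividing by exp(-3*t) gives A = -7/16, so x_p = -7*exp(-3*t)/16.

x = -7*exp(-3*t)/16 + C1*exp(t) + C2*t*exp(t)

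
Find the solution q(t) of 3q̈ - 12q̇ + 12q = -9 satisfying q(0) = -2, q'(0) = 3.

q = -3/4 - 5*exp(2*t)/4 + 11*t*exp(2*t)/2

Divide through by 3: q'' - 4q' + 4q = -3.
Characteristic equation r² - 4r + 4 = 0 has discriminant (-4)² - 4·(4) = 0, so r = 2 is a repeated root.
Hence q_h = (C1 + C2*t)*exp(2*t).
For the particular solution try q_p = A0. Substituting and matching coefficients of each power of t gives A0 = -3/4, so q_p = -3/4.
General solution: q = -3/4 + C1*exp(2*t) + C2*t*exp(2*t).
Apply the initial conditions: q(0) = -3/4 + C1 = -2 and q'(0) = C2 + 2*C1 = 3. Solving gives C1 = -5/4, C2 = 11/2.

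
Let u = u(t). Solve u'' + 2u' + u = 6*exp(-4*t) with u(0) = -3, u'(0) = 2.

Characteristic equation r² + 2r + 1 = 0 has discriminant (2)² - 4·(1) = 0, so r = -1 is a repeated root.
Hence u_h = (C1 + C2*t)*exp(-t).
Try u_p = A*exp(-4*t). Substituting into the equation and dividing by exp(-4*t) gives A = 2/3, so u_p = 2*exp(-4*t)/3.
General solution: u = 2*exp(-4*t)/3 + C1*exp(-t) + C2*t*exp(-t).
Apply the initial conditions: u(0) = 2/3 + C1 = -3 and u'(0) = -8/3 + C2 - C1 = 2. Solving gives C1 = -11/3, C2 = 1.

u = -11*exp(-t)/3 + 2*exp(-4*t)/3 + t*exp(-t)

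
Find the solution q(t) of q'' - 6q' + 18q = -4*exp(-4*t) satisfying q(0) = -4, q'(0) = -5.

Characteristic equation r² - 6r + 18 = 0 has discriminant (-6)² - 4·(18) = -36 < 0, so r = 3 ± 3i.
Hence q_h = C1*cos(3*t)*exp(3*t) + C2*exp(3*t)*sin(3*t).
Try q_p = A*exp(-4*t). Substituting into the equation and dividing by exp(-4*t) gives A = -2/29, so q_p = -2*exp(-4*t)/29.
General solution: q = -2*exp(-4*t)/29 + C1*cos(3*t)*exp(3*t) + C2*exp(3*t)*sin(3*t).
Apply the initial conditions: q(0) = -2/29 + C1 = -4 and q'(0) = 8/29 + 3*C1 + 3*C2 = -5. Solving gives C1 = -114/29, C2 = 63/29.

q = -2*exp(-4*t)/29 - 114*cos(3*t)*exp(3*t)/29 + 63*exp(3*t)*sin(3*t)/29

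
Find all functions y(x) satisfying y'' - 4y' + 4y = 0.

y = C1*exp(2*x) + C2*x*exp(2*x)

Characteristic equation r² - 4r + 4 = 0 has discriminant (-4)² - 4·(4) = 0, so r = 2 is a repeated root.
Hence y_h = (C1 + C2*x)*exp(2*x).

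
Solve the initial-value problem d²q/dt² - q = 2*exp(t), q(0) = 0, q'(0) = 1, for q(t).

q = t*exp(t)

Characteristic equation r² - 1 = 0 factors as (r - 1)(r + 1) = 0, so r = 1, -1.
Hence q_h = C1*exp(t) + C2*exp(-t).
Since exp(t) solves the homogeneous equation (r = 1 is a root of multiplicity 1), multiply the trial by t. Try q_p = A*t*exp(t). Substituting into the equation and dividing by exp(t) gives A = 1, so q_p = t*exp(t).
General solution: q = C1*exp(t) + C2*exp(-t) + t*exp(t).
Apply the initial conditions: q(0) = C1 + C2 = 0 and q'(0) = 1 + C1 - C2 = 1. Solving gives C1 = 0, C2 = 0.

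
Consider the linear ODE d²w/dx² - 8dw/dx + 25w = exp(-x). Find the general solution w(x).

Characteristic equation r² - 8r + 25 = 0 has discriminant (-8)² - 4·(25) = -36 < 0, so r = 4 ± 3i.
Hence w_h = C1*cos(3*x)*exp(4*x) + C2*exp(4*x)*sin(3*x).
Try w_p = A*exp(-x). Substituting into the equation and dividing by exp(-x) gives A = 1/34, so w_p = exp(-x)/34.

w = exp(-x)/34 + C1*cos(3*x)*exp(4*x) + C2*exp(4*x)*sin(3*x)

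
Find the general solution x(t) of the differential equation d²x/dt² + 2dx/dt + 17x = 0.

x = C1*cos(4*t)*exp(-t) + C2*exp(-t)*sin(4*t)

Characteristic equation r² + 2r + 17 = 0 has discriminant (2)² - 4·(17) = -64 < 0, so r = -1 ± 4i.
Hence x_h = C1*cos(4*t)*exp(-t) + C2*exp(-t)*sin(4*t).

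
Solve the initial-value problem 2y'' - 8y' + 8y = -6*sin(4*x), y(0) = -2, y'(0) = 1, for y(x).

y = -47*exp(2*x)/25 - 3*cos(4*x)/25 + 9*sin(4*x)/100 + 22*x*exp(2*x)/5

Divide through by 2: y'' - 4y' + 4y = -3*sin(4*x).
Characteristic equation r² - 4r + 4 = 0 has discriminant (-4)² - 4·(4) = 0, so r = 2 is a repeated root.
Hence y_h = (C1 + C2*x)*exp(2*x).
Try y_p = A*cos(4*x) + B*sin(4*x). Substituting and equating the coefficients of cos(4x) and sin(4x) gives A = -3/25, B = 9/100, so y_p = -3*cos(4*x)/25 + 9*sin(4*x)/100.
General solution: y = -3*cos(4*x)/25 + 9*sin(4*x)/100 + C1*exp(2*x) + C2*x*exp(2*x).
Apply the initial conditions: y(0) = -3/25 + C1 = -2 and y'(0) = 9/25 + C2 + 2*C1 = 1. Solving gives C1 = -47/25, C2 = 22/5.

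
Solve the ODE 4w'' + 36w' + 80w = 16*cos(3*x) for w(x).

w = 22*cos(3*x)/425 + 54*sin(3*x)/425 + C1*exp(-4*x) + C2*exp(-5*x)

Divide through by 4: w'' + 9w' + 20w = 4*cos(3*x).
Characteristic equation r² + 9r + 20 = 0 factors as (r + 4)(r + 5) = 0, so r = -4, -5.
Hence w_h = C1*exp(-4*x) + C2*exp(-5*x).
Try w_p = A*cos(3*x) + B*sin(3*x). Substituting and equating the coefficients of cos(3x) and sin(3x) gives A = 22/425, B = 54/425, so w_p = 22*cos(3*x)/425 + 54*sin(3*x)/425.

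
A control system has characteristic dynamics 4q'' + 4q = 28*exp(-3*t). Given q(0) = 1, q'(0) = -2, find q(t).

q = sin(t)/10 + 3*cos(t)/10 + 7*exp(-3*t)/10

Divide through by 4: q'' + q = 7*exp(-3*t).
Characteristic equation r² + 1 = 0 has discriminant (0)² - 4·(1) = -4 < 0, so r = ± i.
Hence q_h = C1*cos(t) + C2*sin(t).
Try q_p = A*exp(-3*t). Substituting into the equation and dividing by exp(-3*t) gives A = 7/10, so q_p = 7*exp(-3*t)/10.
General solution: q = 7*exp(-3*t)/10 + C1*cos(t) + C2*sin(t).
Apply the initial conditions: q(0) = 7/10 + C1 = 1 and q'(0) = -21/10 + C2 = -2. Solving gives C1 = 3/10, C2 = 1/10.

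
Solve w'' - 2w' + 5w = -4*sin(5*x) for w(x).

Characteristic equation r² - 2r + 5 = 0 has discriminant (-2)² - 4·(5) = -16 < 0, so r = 1 ± 2i.
Hence w_h = C1*cos(2*x)*exp(x) + C2*exp(x)*sin(2*x).
Try w_p = A*cos(5*x) + B*sin(5*x). Substituting and equating the coefficients of cos(5x) and sin(5x) gives A = -2/25, B = 4/25, so w_p = -2*cos(5*x)/25 + 4*sin(5*x)/25.

w = -2*cos(5*x)/25 + 4*sin(5*x)/25 + C1*cos(2*x)*exp(x) + C2*exp(x)*sin(2*x)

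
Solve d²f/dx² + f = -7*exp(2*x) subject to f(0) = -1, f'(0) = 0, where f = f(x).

f = -7*exp(2*x)/5 + 2*cos(x)/5 + 14*sin(x)/5

Characteristic equation r² + 1 = 0 has discriminant (0)² - 4·(1) = -4 < 0, so r = ± i.
Hence f_h = C1*cos(x) + C2*sin(x).
Try f_p = A*exp(2*x). Substituting into the equation and dividing by exp(2*x) gives A = -7/5, so f_p = -7*exp(2*x)/5.
General solution: f = -7*exp(2*x)/5 + C1*cos(x) + C2*sin(x).
Apply the initial conditions: f(0) = -7/5 + C1 = -1 and f'(0) = -14/5 + C2 = 0. Solving gives C1 = 2/5, C2 = 14/5.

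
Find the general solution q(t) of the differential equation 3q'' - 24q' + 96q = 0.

q = C1*cos(4*t)*exp(4*t) + C2*exp(4*t)*sin(4*t)

Divide through by 3: q'' - 8q' + 32q = 0.
Characteristic equation r² - 8r + 32 = 0 has discriminant (-8)² - 4·(32) = -64 < 0, so r = 4 ± 4i.
Hence q_h = C1*cos(4*t)*exp(4*t) + C2*exp(4*t)*sin(4*t).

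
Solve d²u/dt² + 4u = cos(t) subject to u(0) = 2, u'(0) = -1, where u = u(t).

u = -sin(2*t)/2 + cos(t)/3 + 5*cos(2*t)/3

Characteristic equation r² + 4 = 0 has discriminant (0)² - 4·(4) = -16 < 0, so r = ± 2i.
Hence u_h = C1*cos(2*t) + C2*sin(2*t).
Try u_p = A*cos(t) + B*sin(t). Substituting and equating the coefficients of cos(t) and sin(t) gives A = 1/3, B = 0, so u_p = cos(t)/3.
General solution: u = cos(t)/3 + C1*cos(2*t) + C2*sin(2*t).
Apply the initial conditions: u(0) = 1/3 + C1 = 2 and u'(0) = 2*C2 = -1. Solving gives C1 = 5/3, C2 = -1/2.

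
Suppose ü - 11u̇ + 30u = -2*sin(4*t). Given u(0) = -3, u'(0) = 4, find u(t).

u = -894*exp(5*t)/41 - 22*cos(4*t)/533 - 7*sin(4*t)/533 + 245*exp(6*t)/13

Characteristic equation r² - 11r + 30 = 0 factors as (r - 6)(r - 5) = 0, so r = 6, 5.
Hence u_h = C1*exp(6*t) + C2*exp(5*t).
Try u_p = A*cos(4*t) + B*sin(4*t). Substituting and equating the coefficients of cos(4t) and sin(4t) gives A = -22/533, B = -7/533, so u_p = -22*cos(4*t)/533 - 7*sin(4*t)/533.
General solution: u = -22*cos(4*t)/533 - 7*sin(4*t)/533 + C1*exp(6*t) + C2*exp(5*t).
Apply the initial conditions: u(0) = -22/533 + C1 + C2 = -3 and u'(0) = -28/533 + 5*C2 + 6*C1 = 4. Solving gives C1 = 245/13, C2 = -894/41.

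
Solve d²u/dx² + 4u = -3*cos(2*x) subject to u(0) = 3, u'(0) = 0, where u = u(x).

Characteristic equation r² + 4 = 0 has discriminant (0)² - 4·(4) = -16 < 0, so r = ± 2i.
Hence u_h = C1*cos(2*x) + C2*sin(2*x).
Since ±2i are characteristic roots, multiply the trial by x. Try u_p = x*(A*cos(2*x) + B*sin(2*x)). Substituting and equating the coefficients of cos(2x) and sin(2x) gives A = 0, B = -3/4, so u_p = -3*x*sin(2*x)/4.
General solution: u = C1*cos(2*x) + C2*sin(2*x) - 3*x*sin(2*x)/4.
Apply the initial conditions: u(0) = C1 = 3 and u'(0) = 2*C2 = 0. Solving gives C1 = 3, C2 = 0.

u = 3*cos(2*x) - 3*x*sin(2*x)/4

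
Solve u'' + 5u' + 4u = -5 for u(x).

u = -5/4 + C1*exp(-x) + C2*exp(-4*x)

Characteristic equation r² + 5r + 4 = 0 factors as (r + 1)(r + 4) = 0, so r = -1, -4.
Hence u_h = C1*exp(-x) + C2*exp(-4*x).
For the particular solution try u_p = A0. Substituting and matching coefficients of each power of x gives A0 = -5/4, so u_p = -5/4.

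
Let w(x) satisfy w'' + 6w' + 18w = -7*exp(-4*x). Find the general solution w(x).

w = -7*exp(-4*x)/10 + C1*cos(3*x)*exp(-3*x) + C2*exp(-3*x)*sin(3*x)

Characteristic equation r² + 6r + 18 = 0 has discriminant (6)² - 4·(18) = -36 < 0, so r = -3 ± 3i.
Hence w_h = C1*cos(3*x)*exp(-3*x) + C2*exp(-3*x)*sin(3*x).
Try w_p = A*exp(-4*x). Substituting into the equation and dividing by exp(-4*x) gives A = -7/10, so w_p = -7*exp(-4*x)/10.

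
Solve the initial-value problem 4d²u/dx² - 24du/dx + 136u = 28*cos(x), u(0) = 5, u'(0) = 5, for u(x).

Divide through by 4: u'' - 6u' + 34u = 7*cos(x).
Characteristic equation r² - 6r + 34 = 0 has discriminant (-6)² - 4·(34) = -100 < 0, so r = 3 ± 5i.
Hence u_h = C1*cos(5*x)*exp(3*x) + C2*exp(3*x)*sin(5*x).
Try u_p = A*cos(x) + B*sin(x). Substituting and equating the coefficients of cos(x) and sin(x) gives A = 77/375, B = -14/375, so u_p = -14*sin(x)/375 + 77*cos(x)/375.
General solution: u = -14*sin(x)/375 + 77*cos(x)/375 + C1*cos(5*x)*exp(3*x) + C2*exp(3*x)*sin(5*x).
Apply the initial conditions: u(0) = 77/375 + C1 = 5 and u'(0) = -14/375 + 3*C1 + 5*C2 = 5. Solving gives C1 = 1798/375, C2 = -701/375.

u = -14*sin(x)/375 + 77*cos(x)/375 - 701*exp(3*x)*sin(5*x)/375 + 1798*cos(5*x)*exp(3*x)/375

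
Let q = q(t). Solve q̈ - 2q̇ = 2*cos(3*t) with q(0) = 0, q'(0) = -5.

q = 5/2 - 61*exp(2*t)/26 - 4*sin(3*t)/39 - 2*cos(3*t)/13

Characteristic equation r² - 2r = 0 factors as (r - 2)r = 0, so r = 2, 0.
Hence q_h = C1*exp(2*t) + C2.
Try q_p = A*cos(3*t) + B*sin(3*t). Substituting and equating the coefficients of cos(3t) and sin(3t) gives A = -2/13, B = -4/39, so q_p = -4*sin(3*t)/39 - 2*cos(3*t)/13.
General solution: q = C2 - 4*sin(3*t)/39 - 2*cos(3*t)/13 + C1*exp(2*t).
Apply the initial conditions: q(0) = -2/13 + C1 + C2 = 0 and q'(0) = -4/13 + 2*C1 = -5. Solving gives C1 = -61/26, C2 = 5/2.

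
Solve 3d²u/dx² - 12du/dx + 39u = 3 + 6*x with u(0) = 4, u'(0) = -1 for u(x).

u = 21/169 + 2*x/13 - 1505*exp(2*x)*sin(3*x)/507 + 655*cos(3*x)*exp(2*x)/169

Divide through by 3: u'' - 4u' + 13u = 1 + 2*x.
Characteristic equation r² - 4r + 13 = 0 has discriminant (-4)² - 4·(13) = -36 < 0, so r = 2 ± 3i.
Hence u_h = C1*cos(3*x)*exp(2*x) + C2*exp(2*x)*sin(3*x).
For the particular solution try u_p = A0 + A1*x. Substituting and matching coefficients of each power of x gives A0 = 21/169, A1 = 2/13, so u_p = 21/169 + 2*x/13.
General solution: u = 21/169 + 2*x/13 + C1*cos(3*x)*exp(2*x) + C2*exp(2*x)*sin(3*x).
Apply the initial conditions: u(0) = 21/169 + C1 = 4 and u'(0) = 2/13 + 2*C1 + 3*C2 = -1. Solving gives C1 = 655/169, C2 = -1505/507.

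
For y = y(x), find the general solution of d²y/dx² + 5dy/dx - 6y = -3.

y = 1/2 + C1*exp(x) + C2*exp(-6*x)

Characteristic equation r² + 5r - 6 = 0 factors as (r - 1)(r + 6) = 0, so r = 1, -6.
Hence y_h = C1*exp(x) + C2*exp(-6*x).
For the particular solution try y_p = A0. Substituting and matching coefficients of each power of x gives A0 = 1/2, so y_p = 1/2.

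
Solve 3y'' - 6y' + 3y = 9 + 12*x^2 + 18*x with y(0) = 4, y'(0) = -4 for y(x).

y = 39 - 35*exp(x) + 4*x**2 + 22*x + 9*x*exp(x)

Divide through by 3: y'' - 2y' + y = 3 + 4*x^2 + 6*x.
Characteristic equation r² - 2r + 1 = 0 has discriminant (-2)² - 4·(1) = 0, so r = 1 is a repeated root.
Hence y_h = (C1 + C2*x)*exp(x).
For the particular solution try y_p = A0 + A1*x + A2*x^2. Substituting and matching coefficients of each power of x gives A0 = 39, A1 = 22, A2 = 4, so y_p = 39 + 4*x^2 + 22*x.
General solution: y = 39 + 4*x^2 + 22*x + C1*exp(x) + C2*x*exp(x).
Apply the initial conditions: y(0) = 39 + C1 = 4 and y'(0) = 22 + C1 + C2 = -4. Solving gives C1 = -35, C2 = 9.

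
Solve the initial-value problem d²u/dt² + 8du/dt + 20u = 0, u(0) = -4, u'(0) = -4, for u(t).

u = -10*exp(-4*t)*sin(2*t) - 4*cos(2*t)*exp(-4*t)

Characteristic equation r² + 8r + 20 = 0 has discriminant (8)² - 4·(20) = -16 < 0, so r = -4 ± 2i.
Hence u_h = C1*cos(2*t)*exp(-4*t) + C2*exp(-4*t)*sin(2*t).
Apply the initial conditions: u(0) = C1 = -4 and u'(0) = -4*C1 + 2*C2 = -4. Solving gives C1 = -4, C2 = -10.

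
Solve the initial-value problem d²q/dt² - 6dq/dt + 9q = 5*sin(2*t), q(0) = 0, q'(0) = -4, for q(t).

q = -60*exp(3*t)/169 + 25*sin(2*t)/169 + 60*cos(2*t)/169 - 42*t*exp(3*t)/13

Characteristic equation r² - 6r + 9 = 0 has discriminant (-6)² - 4·(9) = 0, so r = 3 is a repeated root.
Hence q_h = (C1 + C2*t)*exp(3*t).
Try q_p = A*cos(2*t) + B*sin(2*t). Substituting and equating the coefficients of cos(2t) and sin(2t) gives A = 60/169, B = 25/169, so q_p = 25*sin(2*t)/169 + 60*cos(2*t)/169.
General solution: q = 25*sin(2*t)/169 + 60*cos(2*t)/169 + C1*exp(3*t) + C2*t*exp(3*t).
Apply the initial conditions: q(0) = 60/169 + C1 = 0 and q'(0) = 50/169 + C2 + 3*C1 = -4. Solving gives C1 = -60/169, C2 = -42/13.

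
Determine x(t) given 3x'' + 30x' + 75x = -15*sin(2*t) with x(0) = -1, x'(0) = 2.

x = -941*exp(-5*t)/841 - 105*sin(2*t)/841 + 100*cos(2*t)/841 - 97*t*exp(-5*t)/29

Divide through by 3: x'' + 10x' + 25x = -5*sin(2*t).
Characteristic equation r² + 10r + 25 = 0 has discriminant (10)² - 4·(25) = 0, so r = -5 is a repeated root.
Hence x_h = (C1 + C2*t)*exp(-5*t).
Try x_p = A*cos(2*t) + B*sin(2*t). Substituting and equating the coefficients of cos(2t) and sin(2t) gives A = 100/841, B = -105/841, so x_p = -105*sin(2*t)/841 + 100*cos(2*t)/841.
General solution: x = -105*sin(2*t)/841 + 100*cos(2*t)/841 + C1*exp(-5*t) + C2*t*exp(-5*t).
Apply the initial conditions: x(0) = 100/841 + C1 = -1 and x'(0) = -210/841 + C2 - 5*C1 = 2. Solving gives C1 = -941/841, C2 = -97/29.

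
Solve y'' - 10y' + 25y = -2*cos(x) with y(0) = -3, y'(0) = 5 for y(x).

Characteristic equation r² - 10r + 25 = 0 has discriminant (-10)² - 4·(25) = 0, so r = 5 is a repeated root.
Hence y_h = (C1 + C2*x)*exp(5*x).
Try y_p = A*cos(x) + B*sin(x). Substituting and equating the coefficients of cos(x) and sin(x) gives A = -12/169, B = 5/169, so y_p = -12*cos(x)/169 + 5*sin(x)/169.
General solution: y = -12*cos(x)/169 + 5*sin(x)/169 + C1*exp(5*x) + C2*x*exp(5*x).
Apply the initial conditions: y(0) = -12/169 + C1 = -3 and y'(0) = 5/169 + C2 + 5*C1 = 5. Solving gives C1 = -495/169, C2 = 255/13.

y = -495*exp(5*x)/169 - 12*cos(x)/169 + 5*sin(x)/169 + 255*x*exp(5*x)/13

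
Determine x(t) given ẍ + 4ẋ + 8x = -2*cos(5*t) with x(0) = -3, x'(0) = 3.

Characteristic equation r² + 4r + 8 = 0 has discriminant (4)² - 4·(8) = -16 < 0, so r = -2 ± 2i.
Hence x_h = C1*cos(2*t)*exp(-2*t) + C2*exp(-2*t)*sin(2*t).
Try x_p = A*cos(5*t) + B*sin(5*t). Substituting and equating the coefficients of cos(5t) and sin(5t) gives A = 34/689, B = -40/689, so x_p = -40*sin(5*t)/689 + 34*cos(5*t)/689.
General solution: x = -40*sin(5*t)/689 + 34*cos(5*t)/689 + C1*cos(2*t)*exp(-2*t) + C2*exp(-2*t)*sin(2*t).
Apply the initial conditions: x(0) = 34/689 + C1 = -3 and x'(0) = -200/689 - 2*C1 + 2*C2 = 3. Solving gives C1 = -2101/689, C2 = -1935/1378.

x = -40*sin(5*t)/689 + 34*cos(5*t)/689 - 2101*cos(2*t)*exp(-2*t)/689 - 1935*exp(-2*t)*sin(2*t)/1378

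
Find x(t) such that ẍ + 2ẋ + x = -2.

x = -2 + C1*exp(-t) + C2*t*exp(-t)

Characteristic equation r² + 2r + 1 = 0 has discriminant (2)² - 4·(1) = 0, so r = -1 is a repeated root.
Hence x_h = (C1 + C2*t)*exp(-t).
For the particular solution try x_p = A0. Substituting and matching coefficients of each power of t gives A0 = -2, so x_p = -2.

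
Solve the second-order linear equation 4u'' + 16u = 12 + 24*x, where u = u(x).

u = 3/4 + 3*x/2 + C1*cos(2*x) + C2*sin(2*x)

Divide through by 4: u'' + 4u = 3 + 6*x.
Characteristic equation r² + 4 = 0 has discriminant (0)² - 4·(4) = -16 < 0, so r = ± 2i.
Hence u_h = C1*cos(2*x) + C2*sin(2*x).
For the particular solution try u_p = A0 + A1*x. Substituting and matching coefficients of each power of x gives A0 = 3/4, A1 = 3/2, so u_p = 3/4 + 3*x/2.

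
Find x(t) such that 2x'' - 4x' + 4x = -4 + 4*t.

Divide through by 2: x'' - 2x' + 2x = -2 + 2*t.
Characteristic equation r² - 2r + 2 = 0 has discriminant (-2)² - 4·(2) = -4 < 0, so r = 1 ± i.
Hence x_h = C1*cos(t)*exp(t) + C2*exp(t)*sin(t).
For the particular solution try x_p = A0 + A1*t. Substituting and matching coefficients of each power of t gives A0 = 0, A1 = 1, so x_p = t.

x = t + C1*cos(t)*exp(t) + C2*exp(t)*sin(t)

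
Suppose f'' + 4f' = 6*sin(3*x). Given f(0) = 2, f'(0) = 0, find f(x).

f = 5/2 - 9*exp(-4*x)/50 - 8*cos(3*x)/25 - 6*sin(3*x)/25

Characteristic equation r² + 4r = 0 factors as (r + 4)r = 0, so r = -4, 0.
Hence f_h = C1*exp(-4*x) + C2.
Try f_p = A*cos(3*x) + B*sin(3*x). Substituting and equating the coefficients of cos(3x) and sin(3x) gives A = -8/25, B = -6/25, so f_p = -8*cos(3*x)/25 - 6*sin(3*x)/25.
General solution: f = C2 - 8*cos(3*x)/25 - 6*sin(3*x)/25 + C1*exp(-4*x).
Apply the initial conditions: f(0) = -8/25 + C1 + C2 = 2 and f'(0) = -18/25 - 4*C1 = 0. Solving gives C1 = -9/50, C2 = 5/2.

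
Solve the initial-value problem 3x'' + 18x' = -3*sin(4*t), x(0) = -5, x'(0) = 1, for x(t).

x = -39/8 - 2*exp(-6*t)/13 + sin(4*t)/52 + 3*cos(4*t)/104

Divide through by 3: x'' + 6x' = -sin(4*t).
Characteristic equation r² + 6r = 0 factors as (r + 6)r = 0, so r = -6, 0.
Hence x_h = C1*exp(-6*t) + C2.
Try x_p = A*cos(4*t) + B*sin(4*t). Substituting and equating the coefficients of cos(4t) and sin(4t) gives A = 3/104, B = 1/52, so x_p = sin(4*t)/52 + 3*cos(4*t)/104.
General solution: x = C2 + sin(4*t)/52 + 3*cos(4*t)/104 + C1*exp(-6*t).
Apply the initial conditions: x(0) = 3/104 + C1 + C2 = -5 and x'(0) = 1/13 - 6*C1 = 1. Solving gives C1 = -2/13, C2 = -39/8.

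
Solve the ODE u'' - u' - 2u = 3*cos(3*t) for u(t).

u = -33*cos(3*t)/130 - 9*sin(3*t)/130 + C1*exp(-t) + C2*exp(2*t)

Characteristic equation r² - r - 2 = 0 factors as (r + 1)(r - 2) = 0, so r = -1, 2.
Hence u_h = C1*exp(-t) + C2*exp(2*t).
Try u_p = A*cos(3*t) + B*sin(3*t). Substituting and equating the coefficients of cos(3t) and sin(3t) gives A = -33/130, B = -9/130, so u_p = -33*cos(3*t)/130 - 9*sin(3*t)/130.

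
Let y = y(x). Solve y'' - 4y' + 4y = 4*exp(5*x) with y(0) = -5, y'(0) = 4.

Characteristic equation r² - 4r + 4 = 0 has discriminant (-4)² - 4·(4) = 0, so r = 2 is a repeated root.
Hence y_h = (C1 + C2*x)*exp(2*x).
Try y_p = A*exp(5*x). Substituting into the equation and dividing by exp(5*x) gives A = 4/9, so y_p = 4*exp(5*x)/9.
General solution: y = 4*exp(5*x)/9 + C1*exp(2*x) + C2*x*exp(2*x).
Apply the initial conditions: y(0) = 4/9 + C1 = -5 and y'(0) = 20/9 + C2 + 2*C1 = 4. Solving gives C1 = -49/9, C2 = 38/3.

y = -49*exp(2*x)/9 + 4*exp(5*x)/9 + 38*x*exp(2*x)/3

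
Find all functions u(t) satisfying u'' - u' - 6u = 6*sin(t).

u = -21*sin(t)/25 + 3*cos(t)/25 + C1*exp(-2*t) + C2*exp(3*t)

Characteristic equation r² - r - 6 = 0 factors as (r + 2)(r - 3) = 0, so r = -2, 3.
Hence u_h = C1*exp(-2*t) + C2*exp(3*t).
Try u_p = A*cos(t) + B*sin(t). Substituting and equating the coefficients of cos(t) and sin(t) gives A = 3/25, B = -21/25, so u_p = -21*sin(t)/25 + 3*cos(t)/25.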